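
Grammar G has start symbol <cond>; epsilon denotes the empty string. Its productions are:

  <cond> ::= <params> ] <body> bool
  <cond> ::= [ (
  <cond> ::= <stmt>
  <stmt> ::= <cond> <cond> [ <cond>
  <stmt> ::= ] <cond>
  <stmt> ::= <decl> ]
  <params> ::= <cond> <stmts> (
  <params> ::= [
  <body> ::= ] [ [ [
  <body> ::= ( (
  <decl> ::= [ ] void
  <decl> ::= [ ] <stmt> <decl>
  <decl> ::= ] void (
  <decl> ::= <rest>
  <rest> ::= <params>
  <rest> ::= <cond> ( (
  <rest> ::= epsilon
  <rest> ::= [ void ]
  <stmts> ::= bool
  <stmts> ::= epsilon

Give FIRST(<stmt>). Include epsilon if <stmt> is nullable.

From <stmt> ::= <cond> <cond> [ <cond>: add FIRST(<cond>) = { [, ] }.
<stmt> ::= ] <cond> contributes {]}.
From <stmt> ::= <decl> ]: <decl> nullable, take FIRST(<decl>) ∪ {]} = { [, ] }.
Union: FIRST(<stmt>) = { [, ] }.

{ [, ] }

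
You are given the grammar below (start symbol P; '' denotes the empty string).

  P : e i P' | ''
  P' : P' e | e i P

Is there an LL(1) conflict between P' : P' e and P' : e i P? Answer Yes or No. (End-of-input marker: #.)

FIRST(P' e) = { e } and FIRST(e i P) = { e }.
Both contain e, so the two alternatives are not disjoint — LL(1) conflict.

Yes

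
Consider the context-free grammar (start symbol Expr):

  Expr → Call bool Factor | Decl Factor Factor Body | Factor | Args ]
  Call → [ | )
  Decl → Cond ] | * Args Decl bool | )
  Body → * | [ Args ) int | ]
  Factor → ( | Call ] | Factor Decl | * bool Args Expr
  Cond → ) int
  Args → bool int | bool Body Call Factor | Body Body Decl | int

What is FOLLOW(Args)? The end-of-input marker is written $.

In Expr → Args ]: add FIRST(]) = { ] }.
In Decl → * Args Decl bool: add FIRST(Decl bool) = { ), * }.
In Body → [ Args ) int: add FIRST() int) = { ) }.
In Factor → * bool Args Expr: add FIRST(Expr) = { (, ), *, [, ], bool, int }.
Union: FOLLOW(Args) = { (, ), *, [, ], bool, int }.

{ (, ), *, [, ], bool, int }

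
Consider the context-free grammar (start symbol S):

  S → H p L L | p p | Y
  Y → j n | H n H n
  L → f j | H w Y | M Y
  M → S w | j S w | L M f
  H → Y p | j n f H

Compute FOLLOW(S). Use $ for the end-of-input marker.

S is the start symbol, so $ ∈ FOLLOW(S).
In M → S w: add FIRST(w) = { w }.
In M → j S w: add FIRST(w) = { w }.
Union: FOLLOW(S) = { $, w }.

{ $, w }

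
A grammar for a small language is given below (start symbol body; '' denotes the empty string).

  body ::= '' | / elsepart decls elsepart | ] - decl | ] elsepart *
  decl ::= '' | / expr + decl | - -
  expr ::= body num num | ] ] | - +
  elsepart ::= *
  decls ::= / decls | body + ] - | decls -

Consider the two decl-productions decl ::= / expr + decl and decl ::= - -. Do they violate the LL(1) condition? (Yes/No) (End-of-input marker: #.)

FIRST(/ expr + decl) = { / } and FIRST(- -) = { - }.
The FIRST sets are disjoint and neither alternative is nullable — no conflict.

No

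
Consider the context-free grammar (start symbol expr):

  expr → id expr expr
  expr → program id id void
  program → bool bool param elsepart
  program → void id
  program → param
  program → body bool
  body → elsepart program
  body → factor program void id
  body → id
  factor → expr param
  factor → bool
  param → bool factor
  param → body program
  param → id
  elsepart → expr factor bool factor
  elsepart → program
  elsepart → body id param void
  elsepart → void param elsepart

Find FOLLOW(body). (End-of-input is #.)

In program → body bool: add FIRST(bool) = { bool }.
In param → body program: add FIRST(program) = { bool, id, void }.
In elsepart → body id param void: add FIRST(id param void) = { id }.
Union: FOLLOW(body) = { bool, id, void }.

{ bool, id, void }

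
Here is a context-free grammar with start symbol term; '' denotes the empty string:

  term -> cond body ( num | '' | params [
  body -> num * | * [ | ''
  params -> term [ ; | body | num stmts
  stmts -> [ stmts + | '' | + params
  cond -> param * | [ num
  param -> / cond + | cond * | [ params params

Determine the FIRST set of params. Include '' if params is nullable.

From params -> term [ ;: term nullable, take FIRST(term) ∪ {[} = { *, /, [, num }.
From params -> body: add FIRST(body) = { *, num, '' } (including '' since body is nullable).
params -> num stmts contributes {num}.
Union: FIRST(params) = { *, /, [, num, '' }.

{ *, /, [, num, '' }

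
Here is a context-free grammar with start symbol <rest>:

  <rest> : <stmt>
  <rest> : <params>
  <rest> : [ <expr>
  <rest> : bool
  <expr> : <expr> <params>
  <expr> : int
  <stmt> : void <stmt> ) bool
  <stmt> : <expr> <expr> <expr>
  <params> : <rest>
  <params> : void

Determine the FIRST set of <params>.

From <params> : <rest>: add FIRST(<rest>) = { [, bool, int, void }.
<params> : void contributes {void}.
Union: FIRST(<params>) = { [, bool, int, void }.

{ [, bool, int, void }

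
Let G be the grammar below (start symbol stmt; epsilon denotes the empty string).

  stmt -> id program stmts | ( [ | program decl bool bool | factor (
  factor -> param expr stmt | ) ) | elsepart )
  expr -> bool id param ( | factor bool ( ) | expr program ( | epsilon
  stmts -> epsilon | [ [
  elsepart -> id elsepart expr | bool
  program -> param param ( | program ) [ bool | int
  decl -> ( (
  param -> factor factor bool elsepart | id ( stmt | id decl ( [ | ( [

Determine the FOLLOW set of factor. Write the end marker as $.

In stmt -> factor (: add FIRST(() = { ( }.
In expr -> factor bool ( ): add FIRST(bool ( )) = { bool }.
In param -> factor factor bool elsepart: add FIRST(factor bool elsepart) = { (, ), bool, id }.
In param -> factor factor bool elsepart: add FIRST(bool elsepart) = { bool }.
Union: FOLLOW(factor) = { (, ), bool, id }.

{ (, ), bool, id }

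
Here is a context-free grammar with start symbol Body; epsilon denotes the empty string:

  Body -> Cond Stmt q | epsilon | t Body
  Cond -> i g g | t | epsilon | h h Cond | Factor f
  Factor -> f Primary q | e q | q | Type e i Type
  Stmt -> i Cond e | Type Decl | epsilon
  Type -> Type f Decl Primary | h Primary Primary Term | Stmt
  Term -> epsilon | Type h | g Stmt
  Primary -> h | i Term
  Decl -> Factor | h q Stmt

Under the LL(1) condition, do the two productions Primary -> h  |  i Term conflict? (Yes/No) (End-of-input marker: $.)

FIRST(h) = { h } and FIRST(i Term) = { i }.
The FIRST sets are disjoint and neither alternative is nullable — no conflict.

No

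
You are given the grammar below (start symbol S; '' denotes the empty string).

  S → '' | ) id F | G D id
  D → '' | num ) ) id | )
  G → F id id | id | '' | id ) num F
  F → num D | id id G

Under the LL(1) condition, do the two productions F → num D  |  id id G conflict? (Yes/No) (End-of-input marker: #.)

No

FIRST(num D) = { num } and FIRST(id id G) = { id }.
The FIRST sets are disjoint and neither alternative is nullable — no conflict.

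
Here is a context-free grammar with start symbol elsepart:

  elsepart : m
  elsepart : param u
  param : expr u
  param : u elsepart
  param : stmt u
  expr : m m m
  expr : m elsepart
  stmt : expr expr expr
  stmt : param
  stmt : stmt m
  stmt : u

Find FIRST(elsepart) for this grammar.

elsepart : m contributes {m}.
From elsepart : param u: add FIRST(param) = { m, u }.
Union: FIRST(elsepart) = { m, u }.

{ m, u }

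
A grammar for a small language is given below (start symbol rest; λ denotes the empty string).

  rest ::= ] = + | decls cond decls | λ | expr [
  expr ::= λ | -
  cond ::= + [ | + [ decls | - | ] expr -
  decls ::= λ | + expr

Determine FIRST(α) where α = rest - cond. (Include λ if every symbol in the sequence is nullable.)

Add FIRST(rest)\{λ} = { +, -, [, ] }; rest is nullable, continue.
- is a terminal; add {-} and stop.

{ +, -, [, ] }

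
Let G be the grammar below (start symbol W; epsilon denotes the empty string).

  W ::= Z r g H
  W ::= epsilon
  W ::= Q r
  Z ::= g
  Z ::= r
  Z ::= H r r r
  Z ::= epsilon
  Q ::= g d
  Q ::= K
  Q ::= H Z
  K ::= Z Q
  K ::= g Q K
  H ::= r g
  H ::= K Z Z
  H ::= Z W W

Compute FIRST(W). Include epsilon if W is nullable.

From W ::= Z r g H: Z nullable, take FIRST(Z) ∪ {r} = { g, r }.
W ::= epsilon contributes epsilon.
From W ::= Q r: Q nullable, take FIRST(Q) ∪ {r} = { g, r }.
Union: FIRST(W) = { g, r, epsilon }.

{ g, r, epsilon }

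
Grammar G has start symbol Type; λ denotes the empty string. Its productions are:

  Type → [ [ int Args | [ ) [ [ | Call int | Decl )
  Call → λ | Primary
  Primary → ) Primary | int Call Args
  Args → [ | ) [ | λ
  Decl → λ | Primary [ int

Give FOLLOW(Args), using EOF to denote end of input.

In Type → [ [ int Args: Args is at the end, add FOLLOW(Type) = { EOF }.
In Primary → int Call Args: Args is at the end, add FOLLOW(Primary) = { ), [, int }.
Union: FOLLOW(Args) = { EOF, ), [, int }.

{ EOF, ), [, int }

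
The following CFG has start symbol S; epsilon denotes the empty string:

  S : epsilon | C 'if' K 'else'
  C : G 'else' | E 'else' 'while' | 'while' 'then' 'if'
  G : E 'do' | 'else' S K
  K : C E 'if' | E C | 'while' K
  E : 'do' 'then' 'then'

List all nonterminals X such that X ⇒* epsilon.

Directly nullable (have an epsilon-production): S.
No other nonterminal has a production whose RHS symbols are all nullable.

{ S }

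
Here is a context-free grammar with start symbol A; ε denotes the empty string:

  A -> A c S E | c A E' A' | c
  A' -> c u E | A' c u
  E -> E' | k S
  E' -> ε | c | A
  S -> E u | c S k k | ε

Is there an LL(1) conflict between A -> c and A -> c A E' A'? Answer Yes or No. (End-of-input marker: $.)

Yes

FIRST(c) = { c } and FIRST(c A E' A') = { c }.
Both contain c, so the two alternatives are not disjoint — LL(1) conflict.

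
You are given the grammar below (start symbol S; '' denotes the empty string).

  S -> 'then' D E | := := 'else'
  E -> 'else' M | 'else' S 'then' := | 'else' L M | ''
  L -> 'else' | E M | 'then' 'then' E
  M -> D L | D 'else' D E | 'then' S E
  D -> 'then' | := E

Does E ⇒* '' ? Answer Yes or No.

E has an ''-production, so E ⇒ ''.

Yes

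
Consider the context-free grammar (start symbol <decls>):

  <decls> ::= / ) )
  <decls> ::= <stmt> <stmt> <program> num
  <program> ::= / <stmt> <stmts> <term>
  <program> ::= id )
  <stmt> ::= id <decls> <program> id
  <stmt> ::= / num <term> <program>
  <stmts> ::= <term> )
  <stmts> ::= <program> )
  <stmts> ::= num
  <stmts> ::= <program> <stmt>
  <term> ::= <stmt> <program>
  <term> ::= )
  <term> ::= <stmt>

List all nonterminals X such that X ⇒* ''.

No nonterminal has an empty production or an RHS whose symbols are all nullable.

{ } (none)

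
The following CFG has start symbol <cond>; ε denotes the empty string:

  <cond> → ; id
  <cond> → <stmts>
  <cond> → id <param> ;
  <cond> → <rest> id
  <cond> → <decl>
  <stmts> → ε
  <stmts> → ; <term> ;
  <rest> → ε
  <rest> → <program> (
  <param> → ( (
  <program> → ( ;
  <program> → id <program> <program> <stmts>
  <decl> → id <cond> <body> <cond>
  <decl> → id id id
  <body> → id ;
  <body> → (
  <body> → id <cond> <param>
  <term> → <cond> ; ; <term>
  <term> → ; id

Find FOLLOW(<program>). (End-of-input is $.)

{ (, ;, id }

In <rest> → <program> (: add FIRST(() = { ( }.
In <program> → id <program> <program> <stmts>: add FIRST(<program> <stmts>) = { (, id }.
In <program> → id <program> <program> <stmts>: add FIRST(<stmts>)\{ε} = { ; }.
  Since <stmts> is nullable, also add FOLLOW(<program>) = { (, ;, id }.
Union: FOLLOW(<program>) = { (, ;, id }.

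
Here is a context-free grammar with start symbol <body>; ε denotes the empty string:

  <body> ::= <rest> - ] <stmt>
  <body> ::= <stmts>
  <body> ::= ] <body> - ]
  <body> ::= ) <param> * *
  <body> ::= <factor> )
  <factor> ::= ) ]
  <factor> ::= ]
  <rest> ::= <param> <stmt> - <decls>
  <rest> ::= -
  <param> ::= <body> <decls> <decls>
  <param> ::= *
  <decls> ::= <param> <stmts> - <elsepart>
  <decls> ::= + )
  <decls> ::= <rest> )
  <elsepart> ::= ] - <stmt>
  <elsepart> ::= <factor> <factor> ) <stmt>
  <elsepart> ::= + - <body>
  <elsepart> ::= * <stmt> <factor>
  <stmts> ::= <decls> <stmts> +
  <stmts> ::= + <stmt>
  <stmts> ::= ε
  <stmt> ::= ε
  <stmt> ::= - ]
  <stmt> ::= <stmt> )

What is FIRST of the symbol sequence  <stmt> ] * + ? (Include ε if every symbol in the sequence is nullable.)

{ ), -, ] }

Add FIRST(<stmt>)\{ε} = { ), - }; <stmt> is nullable, continue.
] is a terminal; add {]} and stop.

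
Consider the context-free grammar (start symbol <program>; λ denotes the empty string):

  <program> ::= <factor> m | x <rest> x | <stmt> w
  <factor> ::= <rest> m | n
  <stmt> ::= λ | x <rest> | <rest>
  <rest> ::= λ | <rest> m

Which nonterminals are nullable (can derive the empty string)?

{ <rest>, <stmt> }

Directly nullable (have an λ-production): <stmt>, <rest>.
No other nonterminal has a production whose RHS symbols are all nullable.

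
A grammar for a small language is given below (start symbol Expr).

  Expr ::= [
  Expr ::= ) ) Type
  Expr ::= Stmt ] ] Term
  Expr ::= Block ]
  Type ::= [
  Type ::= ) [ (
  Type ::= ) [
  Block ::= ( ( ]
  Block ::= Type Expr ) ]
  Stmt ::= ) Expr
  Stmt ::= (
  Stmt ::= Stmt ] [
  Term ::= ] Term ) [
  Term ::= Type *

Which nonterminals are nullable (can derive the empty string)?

No nonterminal has an empty production or an RHS whose symbols are all nullable.

{ } (none)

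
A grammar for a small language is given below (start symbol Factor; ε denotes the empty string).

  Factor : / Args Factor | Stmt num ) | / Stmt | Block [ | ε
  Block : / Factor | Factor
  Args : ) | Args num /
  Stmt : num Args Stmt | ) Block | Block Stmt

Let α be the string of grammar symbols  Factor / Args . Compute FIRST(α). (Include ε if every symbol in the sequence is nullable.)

{ ), /, [, num }

Add FIRST(Factor)\{ε} = { ), /, [, num }; Factor is nullable, continue.
/ is a terminal; add {/} and stop.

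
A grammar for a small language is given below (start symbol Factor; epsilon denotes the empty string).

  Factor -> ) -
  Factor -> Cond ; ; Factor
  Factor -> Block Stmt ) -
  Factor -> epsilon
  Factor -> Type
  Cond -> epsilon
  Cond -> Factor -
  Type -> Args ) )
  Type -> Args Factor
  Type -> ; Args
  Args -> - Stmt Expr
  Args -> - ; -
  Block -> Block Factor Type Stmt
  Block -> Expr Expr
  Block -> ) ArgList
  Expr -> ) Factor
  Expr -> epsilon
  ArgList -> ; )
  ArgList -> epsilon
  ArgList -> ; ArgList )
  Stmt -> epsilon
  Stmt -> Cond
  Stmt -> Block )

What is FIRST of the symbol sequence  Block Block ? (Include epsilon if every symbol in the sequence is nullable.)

{ ), -, ;, epsilon }

Add FIRST(Block)\{epsilon} = { ), -, ; }; Block is nullable, continue.
Add FIRST(Block)\{epsilon} = { ), -, ; }; Block is nullable, continue.
Every symbol is nullable, so include epsilon.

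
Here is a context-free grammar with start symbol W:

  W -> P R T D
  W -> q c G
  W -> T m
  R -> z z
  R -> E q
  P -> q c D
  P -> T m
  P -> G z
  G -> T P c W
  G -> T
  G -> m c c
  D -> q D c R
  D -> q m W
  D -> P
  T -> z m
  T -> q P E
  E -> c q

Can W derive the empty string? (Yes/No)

No nonterminal in this grammar is nullable.
No production of W has an RHS whose symbols are all nullable, so W is not nullable.

No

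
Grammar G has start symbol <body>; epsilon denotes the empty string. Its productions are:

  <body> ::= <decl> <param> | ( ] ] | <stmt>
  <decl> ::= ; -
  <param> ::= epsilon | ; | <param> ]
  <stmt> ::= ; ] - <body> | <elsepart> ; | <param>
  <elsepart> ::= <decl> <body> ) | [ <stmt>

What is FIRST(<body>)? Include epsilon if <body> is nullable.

{ (, ;, [, ], epsilon }

From <body> ::= <decl> <param>: add FIRST(<decl>) = { ; }.
<body> ::= ( ] ] contributes {(}.
From <body> ::= <stmt>: add FIRST(<stmt>) = { ;, [, ], epsilon } (including epsilon since <stmt> is nullable).
Union: FIRST(<body>) = { (, ;, [, ], epsilon }.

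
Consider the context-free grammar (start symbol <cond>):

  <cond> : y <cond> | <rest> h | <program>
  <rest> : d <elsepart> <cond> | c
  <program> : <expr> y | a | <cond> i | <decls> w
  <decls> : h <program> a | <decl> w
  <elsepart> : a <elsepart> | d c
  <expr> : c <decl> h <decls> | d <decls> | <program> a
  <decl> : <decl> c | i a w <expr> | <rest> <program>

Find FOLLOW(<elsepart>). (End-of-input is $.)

{ a, c, d, h, i, y }

In <rest> : d <elsepart> <cond>: add FIRST(<cond>) = { a, c, d, h, i, y }.
In <elsepart> : a <elsepart>: <elsepart> is at the end, add FOLLOW(<elsepart>) = { a, c, d, h, i, y }.
Union: FOLLOW(<elsepart>) = { a, c, d, h, i, y }.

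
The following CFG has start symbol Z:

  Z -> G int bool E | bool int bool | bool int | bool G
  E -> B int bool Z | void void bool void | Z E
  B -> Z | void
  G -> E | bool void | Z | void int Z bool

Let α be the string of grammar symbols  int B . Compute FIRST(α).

{ int }

int is a terminal; add {int} and stop.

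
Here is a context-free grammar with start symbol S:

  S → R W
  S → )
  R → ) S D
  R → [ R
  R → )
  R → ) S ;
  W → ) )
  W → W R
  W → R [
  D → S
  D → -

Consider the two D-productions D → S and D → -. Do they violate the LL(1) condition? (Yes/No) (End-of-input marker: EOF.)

FIRST(S) = { ), [ } and FIRST(-) = { - }.
The FIRST sets are disjoint and neither alternative is nullable — no conflict.

No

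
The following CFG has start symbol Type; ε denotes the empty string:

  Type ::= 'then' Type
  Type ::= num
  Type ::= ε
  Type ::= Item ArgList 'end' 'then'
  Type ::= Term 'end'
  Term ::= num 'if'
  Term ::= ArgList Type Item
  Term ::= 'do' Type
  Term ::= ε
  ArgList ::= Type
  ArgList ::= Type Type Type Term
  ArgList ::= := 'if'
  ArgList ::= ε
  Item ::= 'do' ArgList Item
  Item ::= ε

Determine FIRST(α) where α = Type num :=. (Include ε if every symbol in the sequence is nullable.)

Add FIRST(Type)\{ε} = { 'do', 'end', 'then', :=, num }; Type is nullable, continue.
num is a terminal; add {num} and stop.

{ 'do', 'end', 'then', :=, num }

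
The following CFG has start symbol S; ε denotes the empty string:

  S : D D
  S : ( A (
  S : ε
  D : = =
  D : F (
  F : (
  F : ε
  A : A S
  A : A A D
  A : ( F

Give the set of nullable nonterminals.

Directly nullable (have an ε-production): S, F.
No other nonterminal has a production whose RHS symbols are all nullable.

{ F, S }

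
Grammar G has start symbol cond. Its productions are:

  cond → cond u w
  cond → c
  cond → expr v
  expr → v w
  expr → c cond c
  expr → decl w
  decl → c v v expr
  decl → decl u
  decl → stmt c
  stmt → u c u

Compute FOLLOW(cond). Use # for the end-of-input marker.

cond is the start symbol, so # ∈ FOLLOW(cond).
In cond → cond u w: add FIRST(u w) = { u }.
In expr → c cond c: add FIRST(c) = { c }.
Union: FOLLOW(cond) = { #, c, u }.

{ #, c, u }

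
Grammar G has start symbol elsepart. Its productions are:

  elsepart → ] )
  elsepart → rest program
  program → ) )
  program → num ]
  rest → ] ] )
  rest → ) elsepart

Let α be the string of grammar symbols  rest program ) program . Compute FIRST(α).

Add FIRST(rest) = { ), ] }; rest is not nullable, stop.

{ ), ] }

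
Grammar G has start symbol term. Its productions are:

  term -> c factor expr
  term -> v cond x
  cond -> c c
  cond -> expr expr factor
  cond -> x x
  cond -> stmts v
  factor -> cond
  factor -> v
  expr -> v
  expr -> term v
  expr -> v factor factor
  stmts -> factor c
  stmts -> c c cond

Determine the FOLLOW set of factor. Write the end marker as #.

{ #, c, v, x }

In term -> c factor expr: add FIRST(expr) = { c, v }.
In cond -> expr expr factor: factor is at the end, add FOLLOW(cond) = { #, c, v, x }.
In expr -> v factor factor: add FIRST(factor) = { c, v, x }.
In expr -> v factor factor: factor is at the end, add FOLLOW(expr) = { #, c, v, x }.
In stmts -> factor c: add FIRST(c) = { c }.
Union: FOLLOW(factor) = { #, c, v, x }.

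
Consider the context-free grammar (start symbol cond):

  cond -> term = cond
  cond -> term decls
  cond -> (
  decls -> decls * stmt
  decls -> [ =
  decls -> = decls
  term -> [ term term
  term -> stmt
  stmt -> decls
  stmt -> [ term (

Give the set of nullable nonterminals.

{ } (none)

No nonterminal has an empty production or an RHS whose symbols are all nullable.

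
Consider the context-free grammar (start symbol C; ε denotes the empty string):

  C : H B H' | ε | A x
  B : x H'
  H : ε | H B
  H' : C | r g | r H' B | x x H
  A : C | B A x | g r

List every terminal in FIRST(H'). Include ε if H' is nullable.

From H' : C: add FIRST(C) = { g, x, ε } (including ε since C is nullable).
H' : r g contributes {r}.
H' : r H' B contributes {r}.
H' : x x H contributes {x}.
Union: FIRST(H') = { g, r, x, ε }.

{ g, r, x, ε }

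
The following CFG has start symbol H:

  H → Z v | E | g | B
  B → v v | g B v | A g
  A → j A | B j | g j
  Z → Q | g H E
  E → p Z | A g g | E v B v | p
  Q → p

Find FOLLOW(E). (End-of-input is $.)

In H → E: E is at the end, add FOLLOW(H) = { $, g, j, p, v }.
In Z → g H E: E is at the end, add FOLLOW(Z) = { $, g, j, p, v }.
In E → E v B v: add FIRST(v B v) = { v }.
Union: FOLLOW(E) = { $, g, j, p, v }.

{ $, g, j, p, v }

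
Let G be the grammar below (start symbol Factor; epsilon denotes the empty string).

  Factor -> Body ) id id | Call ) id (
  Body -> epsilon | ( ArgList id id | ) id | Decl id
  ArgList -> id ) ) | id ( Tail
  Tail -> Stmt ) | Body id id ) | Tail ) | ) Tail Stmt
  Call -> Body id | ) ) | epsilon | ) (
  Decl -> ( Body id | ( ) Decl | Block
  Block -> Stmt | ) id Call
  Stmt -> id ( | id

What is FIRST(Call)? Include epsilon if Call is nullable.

From Call -> Body id: Body nullable, take FIRST(Body) ∪ {id} = { (, ), id }.
Call -> ) ) contributes {)}.
Call -> epsilon contributes epsilon.
Call -> ) ( contributes {)}.
Union: FIRST(Call) = { (, ), id, epsilon }.

{ (, ), id, epsilon }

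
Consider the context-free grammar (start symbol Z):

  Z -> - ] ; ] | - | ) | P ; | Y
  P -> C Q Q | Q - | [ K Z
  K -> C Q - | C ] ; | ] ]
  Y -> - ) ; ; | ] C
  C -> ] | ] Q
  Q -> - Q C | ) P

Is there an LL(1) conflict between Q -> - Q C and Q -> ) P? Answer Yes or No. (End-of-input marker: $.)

No

FIRST(- Q C) = { - } and FIRST() P) = { ) }.
The FIRST sets are disjoint and neither alternative is nullable — no conflict.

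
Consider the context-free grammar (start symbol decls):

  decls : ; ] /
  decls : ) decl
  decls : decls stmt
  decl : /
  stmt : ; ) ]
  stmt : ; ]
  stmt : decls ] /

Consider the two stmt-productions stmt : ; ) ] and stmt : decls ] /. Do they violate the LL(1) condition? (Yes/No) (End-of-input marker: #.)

FIRST(; ) ]) = { ; } and FIRST(decls ] /) = { ), ; }.
Both contain ;, so the two alternatives are not disjoint — LL(1) conflict.

Yes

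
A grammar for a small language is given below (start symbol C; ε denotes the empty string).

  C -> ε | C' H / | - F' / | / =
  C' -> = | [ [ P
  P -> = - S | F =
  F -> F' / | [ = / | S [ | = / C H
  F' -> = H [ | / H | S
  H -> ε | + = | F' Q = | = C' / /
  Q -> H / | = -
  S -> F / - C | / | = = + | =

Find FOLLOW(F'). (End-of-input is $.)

In C -> - F' /: add FIRST(/) = { / }.
In F -> F' /: add FIRST(/) = { / }.
In H -> F' Q =: add FIRST(Q =) = { +, /, =, [ }.
Union: FOLLOW(F') = { +, /, =, [ }.

{ +, /, =, [ }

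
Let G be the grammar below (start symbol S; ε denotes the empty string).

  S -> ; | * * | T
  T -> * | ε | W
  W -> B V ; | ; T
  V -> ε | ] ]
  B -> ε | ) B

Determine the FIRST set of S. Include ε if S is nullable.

S -> ; contributes {;}.
S -> * * contributes {*}.
From S -> T: add FIRST(T) = { ), *, ;, ], ε } (including ε since T is nullable).
Union: FIRST(S) = { ), *, ;, ], ε }.

{ ), *, ;, ], ε }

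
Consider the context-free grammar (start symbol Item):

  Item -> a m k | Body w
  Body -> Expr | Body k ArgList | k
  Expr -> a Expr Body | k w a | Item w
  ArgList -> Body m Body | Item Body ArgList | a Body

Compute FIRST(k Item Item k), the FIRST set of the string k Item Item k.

k is a terminal; add {k} and stop.

{ k }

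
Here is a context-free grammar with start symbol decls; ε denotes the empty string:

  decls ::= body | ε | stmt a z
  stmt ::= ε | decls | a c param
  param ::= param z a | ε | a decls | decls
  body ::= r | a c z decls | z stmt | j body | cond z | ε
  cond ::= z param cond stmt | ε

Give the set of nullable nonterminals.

{ body, cond, decls, param, stmt }

Directly nullable (have an ε-production): decls, stmt, param, body, cond.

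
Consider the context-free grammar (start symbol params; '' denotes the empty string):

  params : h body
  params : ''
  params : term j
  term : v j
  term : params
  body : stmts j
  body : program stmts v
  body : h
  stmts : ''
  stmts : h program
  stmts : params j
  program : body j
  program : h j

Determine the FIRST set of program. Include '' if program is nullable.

From program : body j: add FIRST(body) = { h, j, v }.
program : h j contributes {h}.
Union: FIRST(program) = { h, j, v }.

{ h, j, v }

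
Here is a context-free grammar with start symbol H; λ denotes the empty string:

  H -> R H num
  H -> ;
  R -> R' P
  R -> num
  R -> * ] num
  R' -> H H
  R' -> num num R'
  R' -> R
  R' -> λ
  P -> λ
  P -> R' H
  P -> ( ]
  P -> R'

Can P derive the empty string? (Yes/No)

P has an λ-production, so P ⇒ λ.

Yes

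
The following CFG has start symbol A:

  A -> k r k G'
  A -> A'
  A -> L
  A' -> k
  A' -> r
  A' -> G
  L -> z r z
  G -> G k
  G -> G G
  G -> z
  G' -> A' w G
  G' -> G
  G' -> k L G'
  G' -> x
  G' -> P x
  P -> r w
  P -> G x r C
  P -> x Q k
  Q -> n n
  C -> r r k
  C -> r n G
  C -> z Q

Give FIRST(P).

{ r, x, z }

P -> r w contributes {r}.
From P -> G x r C: add FIRST(G) = { z }.
P -> x Q k contributes {x}.
Union: FIRST(P) = { r, x, z }.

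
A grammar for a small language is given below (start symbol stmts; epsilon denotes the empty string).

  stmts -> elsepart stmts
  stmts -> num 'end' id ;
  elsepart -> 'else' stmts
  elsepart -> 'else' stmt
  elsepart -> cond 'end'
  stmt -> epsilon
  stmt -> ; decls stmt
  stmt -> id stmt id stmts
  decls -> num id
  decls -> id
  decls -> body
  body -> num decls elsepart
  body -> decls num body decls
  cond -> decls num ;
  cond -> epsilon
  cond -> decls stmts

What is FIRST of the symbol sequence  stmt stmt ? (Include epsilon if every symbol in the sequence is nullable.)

{ ;, id, epsilon }

Add FIRST(stmt)\{epsilon} = { ;, id }; stmt is nullable, continue.
Add FIRST(stmt)\{epsilon} = { ;, id }; stmt is nullable, continue.
Every symbol is nullable, so include epsilon.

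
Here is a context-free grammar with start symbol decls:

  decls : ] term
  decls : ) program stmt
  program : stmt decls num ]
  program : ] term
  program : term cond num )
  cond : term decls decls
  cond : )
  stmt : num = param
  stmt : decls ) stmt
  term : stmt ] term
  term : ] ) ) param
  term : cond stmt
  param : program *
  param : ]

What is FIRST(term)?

From term : stmt ] term: add FIRST(stmt) = { ), ], num }.
term : ] ) ) param contributes {]}.
From term : cond stmt: add FIRST(cond) = { ), ], num }.
Union: FIRST(term) = { ), ], num }.

{ ), ], num }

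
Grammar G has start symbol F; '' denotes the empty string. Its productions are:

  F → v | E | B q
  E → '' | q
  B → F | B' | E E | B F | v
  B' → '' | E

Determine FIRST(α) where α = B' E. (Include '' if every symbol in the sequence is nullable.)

{ q, '' }

Add FIRST(B')\{''} = { q }; B' is nullable, continue.
Add FIRST(E)\{''} = { q }; E is nullable, continue.
Every symbol is nullable, so include ''.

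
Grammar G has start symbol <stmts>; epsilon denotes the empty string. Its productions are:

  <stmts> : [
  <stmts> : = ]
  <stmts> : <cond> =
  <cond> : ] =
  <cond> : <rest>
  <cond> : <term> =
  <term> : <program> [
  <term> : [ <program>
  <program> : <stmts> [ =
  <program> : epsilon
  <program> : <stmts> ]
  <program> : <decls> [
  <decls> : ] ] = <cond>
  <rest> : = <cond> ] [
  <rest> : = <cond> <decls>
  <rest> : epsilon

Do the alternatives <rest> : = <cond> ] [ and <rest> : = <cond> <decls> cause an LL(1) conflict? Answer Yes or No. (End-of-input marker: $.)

Yes

FIRST(= <cond> ] [) = { = } and FIRST(= <cond> <decls>) = { = }.
Both contain =, so the two alternatives are not disjoint — LL(1) conflict.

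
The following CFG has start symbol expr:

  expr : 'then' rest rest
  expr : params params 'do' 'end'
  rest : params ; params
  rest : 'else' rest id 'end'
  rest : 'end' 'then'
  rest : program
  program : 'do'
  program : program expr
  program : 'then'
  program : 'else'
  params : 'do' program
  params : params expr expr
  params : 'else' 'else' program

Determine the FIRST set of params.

params : 'do' program contributes {'do'}.
From params : params expr expr: add FIRST(params) = { 'do', 'else' }.
params : 'else' 'else' program contributes {'else'}.
Union: FIRST(params) = { 'do', 'else' }.

{ 'do', 'else' }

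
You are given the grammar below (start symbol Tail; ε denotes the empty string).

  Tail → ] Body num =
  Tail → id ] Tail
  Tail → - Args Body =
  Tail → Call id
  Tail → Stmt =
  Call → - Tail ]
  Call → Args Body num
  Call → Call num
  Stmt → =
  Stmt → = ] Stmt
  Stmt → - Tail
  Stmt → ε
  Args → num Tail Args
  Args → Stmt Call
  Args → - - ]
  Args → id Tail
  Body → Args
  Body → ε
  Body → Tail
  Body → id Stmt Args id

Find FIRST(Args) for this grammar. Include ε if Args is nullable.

Args → num Tail Args contributes {num}.
From Args → Stmt Call: Stmt nullable, take FIRST(Stmt) ∪ FIRST(Call) = { -, =, id, num }.
Args → - - ] contributes {-}.
Args → id Tail contributes {id}.
Union: FIRST(Args) = { -, =, id, num }.

{ -, =, id, num }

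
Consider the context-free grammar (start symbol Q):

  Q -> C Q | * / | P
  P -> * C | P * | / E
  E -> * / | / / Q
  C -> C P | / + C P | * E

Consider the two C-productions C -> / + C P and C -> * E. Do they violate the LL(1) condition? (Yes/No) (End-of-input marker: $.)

No

FIRST(/ + C P) = { / } and FIRST(* E) = { * }.
The FIRST sets are disjoint and neither alternative is nullable — no conflict.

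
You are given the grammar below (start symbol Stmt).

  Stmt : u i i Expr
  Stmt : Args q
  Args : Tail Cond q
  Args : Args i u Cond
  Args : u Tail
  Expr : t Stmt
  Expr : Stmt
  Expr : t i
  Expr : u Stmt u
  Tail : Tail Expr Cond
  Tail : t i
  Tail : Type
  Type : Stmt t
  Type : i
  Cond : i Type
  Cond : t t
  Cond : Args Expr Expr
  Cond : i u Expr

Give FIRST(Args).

From Args : Tail Cond q: add FIRST(Tail) = { i, t, u }.
From Args : Args i u Cond: add FIRST(Args) = { i, t, u }.
Args : u Tail contributes {u}.
Union: FIRST(Args) = { i, t, u }.

{ i, t, u }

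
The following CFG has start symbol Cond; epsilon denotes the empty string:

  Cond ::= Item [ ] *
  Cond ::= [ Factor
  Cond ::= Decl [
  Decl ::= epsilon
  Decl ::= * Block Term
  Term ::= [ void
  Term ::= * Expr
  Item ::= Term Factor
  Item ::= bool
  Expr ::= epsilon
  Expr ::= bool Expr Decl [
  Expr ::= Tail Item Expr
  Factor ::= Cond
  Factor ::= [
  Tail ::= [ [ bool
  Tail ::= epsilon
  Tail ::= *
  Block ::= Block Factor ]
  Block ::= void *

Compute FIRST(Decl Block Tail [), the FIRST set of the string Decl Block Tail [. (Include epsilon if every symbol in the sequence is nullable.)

Add FIRST(Decl)\{epsilon} = { * }; Decl is nullable, continue.
Add FIRST(Block) = { void }; Block is not nullable, stop.

{ *, void }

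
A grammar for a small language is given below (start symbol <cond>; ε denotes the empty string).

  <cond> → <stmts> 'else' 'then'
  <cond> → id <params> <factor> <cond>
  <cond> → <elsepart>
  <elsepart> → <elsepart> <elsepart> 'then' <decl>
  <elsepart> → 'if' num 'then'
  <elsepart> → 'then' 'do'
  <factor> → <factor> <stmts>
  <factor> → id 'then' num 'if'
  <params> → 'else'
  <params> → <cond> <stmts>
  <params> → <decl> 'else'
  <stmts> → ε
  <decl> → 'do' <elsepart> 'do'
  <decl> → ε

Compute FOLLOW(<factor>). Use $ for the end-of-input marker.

{ 'else', 'if', 'then', id }

In <cond> → id <params> <factor> <cond>: add FIRST(<cond>) = { 'else', 'if', 'then', id }.
In <factor> → <factor> <stmts>: add FIRST(<stmts>)\{ε} = {  }.
  Since <stmts> is nullable, also add FOLLOW(<factor>) = { 'else', 'if', 'then', id }.
Union: FOLLOW(<factor>) = { 'else', 'if', 'then', id }.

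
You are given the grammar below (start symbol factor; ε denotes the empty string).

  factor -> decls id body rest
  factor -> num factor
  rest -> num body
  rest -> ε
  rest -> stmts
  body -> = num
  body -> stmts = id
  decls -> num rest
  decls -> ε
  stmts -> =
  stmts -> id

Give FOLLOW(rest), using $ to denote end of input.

{ $, id }

In factor -> decls id body rest: rest is at the end, add FOLLOW(factor) = { $ }.
In decls -> num rest: rest is at the end, add FOLLOW(decls) = { id }.
Union: FOLLOW(rest) = { $, id }.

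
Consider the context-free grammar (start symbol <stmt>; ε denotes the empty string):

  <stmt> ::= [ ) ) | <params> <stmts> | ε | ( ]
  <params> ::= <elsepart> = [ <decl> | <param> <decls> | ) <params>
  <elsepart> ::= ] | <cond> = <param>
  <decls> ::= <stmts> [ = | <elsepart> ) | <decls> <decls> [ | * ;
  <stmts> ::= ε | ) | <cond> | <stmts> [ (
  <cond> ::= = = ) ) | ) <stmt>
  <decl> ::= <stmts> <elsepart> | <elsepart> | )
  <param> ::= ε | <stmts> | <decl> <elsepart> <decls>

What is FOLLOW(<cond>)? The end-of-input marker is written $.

{ $, ), *, =, [, ] }

In <elsepart> ::= <cond> = <param>: add FIRST(= <param>) = { = }.
In <stmts> ::= <cond>: <cond> is at the end, add FOLLOW(<stmts>) = { $, ), *, =, [, ] }.
Union: FOLLOW(<cond>) = { $, ), *, =, [, ] }.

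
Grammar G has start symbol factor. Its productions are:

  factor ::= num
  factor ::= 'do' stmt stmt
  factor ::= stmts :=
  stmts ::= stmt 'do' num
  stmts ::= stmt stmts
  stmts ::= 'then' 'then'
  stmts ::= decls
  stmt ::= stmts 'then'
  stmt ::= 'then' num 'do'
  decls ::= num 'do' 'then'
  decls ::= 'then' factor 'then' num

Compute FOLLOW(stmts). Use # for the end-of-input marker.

In factor ::= stmts :=: add FIRST(:=) = { := }.
In stmts ::= stmt stmts: stmts is at the end, add FOLLOW(stmts) = { 'then', := }.
In stmt ::= stmts 'then': add FIRST('then') = { 'then' }.
Union: FOLLOW(stmts) = { 'then', := }.

{ 'then', := }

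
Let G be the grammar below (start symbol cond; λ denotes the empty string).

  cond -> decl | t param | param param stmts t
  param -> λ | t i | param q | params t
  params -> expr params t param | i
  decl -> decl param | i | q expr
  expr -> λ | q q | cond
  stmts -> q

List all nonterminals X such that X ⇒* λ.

{ expr, param }

Directly nullable (have an λ-production): param, expr.
No other nonterminal has a production whose RHS symbols are all nullable.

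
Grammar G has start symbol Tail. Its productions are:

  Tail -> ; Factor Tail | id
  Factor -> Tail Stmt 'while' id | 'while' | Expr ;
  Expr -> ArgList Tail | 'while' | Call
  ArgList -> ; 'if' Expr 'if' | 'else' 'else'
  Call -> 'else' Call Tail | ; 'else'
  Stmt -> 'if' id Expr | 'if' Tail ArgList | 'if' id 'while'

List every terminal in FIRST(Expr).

{ 'else', 'while', ; }

From Expr -> ArgList Tail: add FIRST(ArgList) = { 'else', ; }.
Expr -> 'while' contributes {'while'}.
From Expr -> Call: add FIRST(Call) = { 'else', ; }.
Union: FIRST(Expr) = { 'else', 'while', ; }.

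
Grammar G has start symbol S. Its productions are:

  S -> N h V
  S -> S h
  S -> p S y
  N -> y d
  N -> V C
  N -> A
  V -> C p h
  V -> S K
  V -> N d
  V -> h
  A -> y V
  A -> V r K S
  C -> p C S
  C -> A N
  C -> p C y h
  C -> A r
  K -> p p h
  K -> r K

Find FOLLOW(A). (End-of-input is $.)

{ d, h, p, r, y }

In N -> A: A is at the end, add FOLLOW(N) = { d, h, p, y }.
In C -> A N: add FIRST(N) = { h, p, y }.
In C -> A r: add FIRST(r) = { r }.
Union: FOLLOW(A) = { d, h, p, r, y }.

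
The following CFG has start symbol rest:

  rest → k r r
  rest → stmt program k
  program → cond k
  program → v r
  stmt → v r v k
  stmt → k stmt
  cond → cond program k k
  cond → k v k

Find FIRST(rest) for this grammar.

{ k, v }

rest → k r r contributes {k}.
From rest → stmt program k: add FIRST(stmt) = { k, v }.
Union: FIRST(rest) = { k, v }.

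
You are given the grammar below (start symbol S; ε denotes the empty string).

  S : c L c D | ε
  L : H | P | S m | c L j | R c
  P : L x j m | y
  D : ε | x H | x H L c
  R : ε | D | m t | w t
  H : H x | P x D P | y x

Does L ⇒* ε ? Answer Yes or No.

Nullable nonterminals: D, R, S.
No production of L has an RHS whose symbols are all nullable, so L is not nullable.

No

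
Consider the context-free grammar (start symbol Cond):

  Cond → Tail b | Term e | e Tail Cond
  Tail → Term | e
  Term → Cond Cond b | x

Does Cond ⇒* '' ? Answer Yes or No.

No

No nonterminal in this grammar is nullable.
No production of Cond has an RHS whose symbols are all nullable, so Cond is not nullable.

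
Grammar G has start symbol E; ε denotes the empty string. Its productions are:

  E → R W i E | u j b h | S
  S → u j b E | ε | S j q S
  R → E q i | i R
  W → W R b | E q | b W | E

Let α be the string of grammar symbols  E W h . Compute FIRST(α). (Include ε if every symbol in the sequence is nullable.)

{ b, h, i, j, q, u }

Add FIRST(E)\{ε} = { i, j, q, u }; E is nullable, continue.
Add FIRST(W)\{ε} = { b, i, j, q, u }; W is nullable, continue.
h is a terminal; add {h} and stop.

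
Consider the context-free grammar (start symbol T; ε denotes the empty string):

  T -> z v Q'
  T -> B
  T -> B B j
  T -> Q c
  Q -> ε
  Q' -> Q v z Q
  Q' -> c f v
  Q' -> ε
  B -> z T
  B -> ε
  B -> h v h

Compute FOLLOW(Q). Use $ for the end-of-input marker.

{ $, c, h, j, v, z }

In T -> Q c: add FIRST(c) = { c }.
In Q' -> Q v z Q: add FIRST(v z Q) = { v }.
In Q' -> Q v z Q: Q is at the end, add FOLLOW(Q') = { $, h, j, z }.
Union: FOLLOW(Q) = { $, c, h, j, v, z }.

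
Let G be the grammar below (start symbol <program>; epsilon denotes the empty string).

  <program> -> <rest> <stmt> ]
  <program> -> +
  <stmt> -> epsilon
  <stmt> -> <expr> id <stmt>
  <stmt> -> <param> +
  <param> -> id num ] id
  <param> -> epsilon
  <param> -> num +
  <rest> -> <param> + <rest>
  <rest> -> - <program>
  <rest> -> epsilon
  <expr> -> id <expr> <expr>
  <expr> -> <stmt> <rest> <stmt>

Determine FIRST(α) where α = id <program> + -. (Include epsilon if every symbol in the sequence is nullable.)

id is a terminal; add {id} and stop.

{ id }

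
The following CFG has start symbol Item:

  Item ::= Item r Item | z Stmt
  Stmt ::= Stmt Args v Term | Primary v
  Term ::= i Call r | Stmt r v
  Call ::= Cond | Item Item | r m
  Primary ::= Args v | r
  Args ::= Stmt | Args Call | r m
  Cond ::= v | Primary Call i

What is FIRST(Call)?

{ r, v, z }

From Call ::= Cond: add FIRST(Cond) = { r, v }.
From Call ::= Item Item: add FIRST(Item) = { z }.
Call ::= r m contributes {r}.
Union: FIRST(Call) = { r, v, z }.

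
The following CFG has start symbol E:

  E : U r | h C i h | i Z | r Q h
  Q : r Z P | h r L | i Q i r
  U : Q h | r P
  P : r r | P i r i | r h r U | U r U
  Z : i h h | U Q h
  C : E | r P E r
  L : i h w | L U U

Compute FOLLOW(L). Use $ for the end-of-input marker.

{ h, i, r }

In Q : h r L: L is at the end, add FOLLOW(Q) = { h, i }.
In L : L U U: add FIRST(U U) = { h, i, r }.
Union: FOLLOW(L) = { h, i, r }.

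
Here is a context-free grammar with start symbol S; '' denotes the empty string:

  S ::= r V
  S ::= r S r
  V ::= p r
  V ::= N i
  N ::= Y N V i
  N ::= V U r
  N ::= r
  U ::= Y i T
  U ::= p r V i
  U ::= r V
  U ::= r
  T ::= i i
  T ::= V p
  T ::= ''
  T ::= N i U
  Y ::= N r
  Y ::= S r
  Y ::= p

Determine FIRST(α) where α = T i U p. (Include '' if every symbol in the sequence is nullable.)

{ i, p, r }

Add FIRST(T)\{''} = { i, p, r }; T is nullable, continue.
i is a terminal; add {i} and stop.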